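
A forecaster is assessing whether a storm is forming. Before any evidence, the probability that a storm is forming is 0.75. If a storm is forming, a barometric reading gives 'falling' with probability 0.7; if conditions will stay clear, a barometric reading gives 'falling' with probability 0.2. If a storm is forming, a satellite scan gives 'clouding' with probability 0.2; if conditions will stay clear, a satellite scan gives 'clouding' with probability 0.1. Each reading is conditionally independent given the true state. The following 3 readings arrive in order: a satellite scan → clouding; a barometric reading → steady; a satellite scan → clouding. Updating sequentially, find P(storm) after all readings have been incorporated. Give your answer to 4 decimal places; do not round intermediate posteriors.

0.8182

After a satellite scan='clouding': P(storm) = 0.2·0.7500 / (0.2·0.7500 + 0.1·0.2500) ≈ 0.8571
After a barometric reading='steady': P(storm) = 0.3·0.8571 / (0.3·0.8571 + 0.8·0.1429) ≈ 0.6923
After a satellite scan='clouding': P(storm) = 0.2·0.6923 / (0.2·0.6923 + 0.1·0.3077) ≈ 0.8182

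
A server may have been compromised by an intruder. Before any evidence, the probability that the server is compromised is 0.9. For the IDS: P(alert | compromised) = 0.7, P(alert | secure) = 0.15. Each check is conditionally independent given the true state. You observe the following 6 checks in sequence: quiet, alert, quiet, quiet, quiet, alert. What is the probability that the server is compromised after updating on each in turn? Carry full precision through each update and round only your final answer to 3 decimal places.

0.753

Apply Bayes' rule sequentially, carrying P(compromised) forward.
After 'quiet': P(compromised) = 0.3·0.9000 / (0.3·0.9000 + 0.85·0.1000) ≈ 0.7606
After 'alert': P(compromised) = 0.7·0.7606 / (0.7·0.7606 + 0.15·0.2394) ≈ 0.9368
After 'quiet': P(compromised) = 0.3·0.9368 / (0.3·0.9368 + 0.85·0.0632) ≈ 0.8395
After 'quiet': P(compromised) = 0.3·0.8395 / (0.3·0.8395 + 0.85·0.1605) ≈ 0.6487
After 'quiet': P(compromised) = 0.3·0.6487 / (0.3·0.6487 + 0.85·0.3513) ≈ 0.3946
After 'alert': P(compromised) = 0.7·0.3946 / (0.7·0.3946 + 0.15·0.6054) ≈ 0.7526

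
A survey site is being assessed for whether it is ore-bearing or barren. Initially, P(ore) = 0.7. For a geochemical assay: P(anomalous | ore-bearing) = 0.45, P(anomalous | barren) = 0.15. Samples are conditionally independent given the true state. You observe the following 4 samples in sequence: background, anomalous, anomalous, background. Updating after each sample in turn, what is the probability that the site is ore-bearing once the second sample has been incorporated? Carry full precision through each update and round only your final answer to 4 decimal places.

After 'background': P(ore) = 0.55·0.7000 / (0.55·0.7000 + 0.85·0.3000) ≈ 0.6016
After 'anomalous': P(ore) = 0.45·0.6016 / (0.45·0.6016 + 0.15·0.3984) ≈ 0.8191

0.8191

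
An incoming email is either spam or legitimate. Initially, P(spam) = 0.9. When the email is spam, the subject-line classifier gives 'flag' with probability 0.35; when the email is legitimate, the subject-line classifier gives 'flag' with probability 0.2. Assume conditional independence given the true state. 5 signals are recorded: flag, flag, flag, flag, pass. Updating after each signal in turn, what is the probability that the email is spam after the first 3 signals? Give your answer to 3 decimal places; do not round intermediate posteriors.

After 'flag': P(spam) = 0.35·0.9000 / (0.35·0.9000 + 0.2·0.1000) ≈ 0.9403
After 'flag': P(spam) = 0.35·0.9403 / (0.35·0.9403 + 0.2·0.0597) ≈ 0.9650
After 'flag': P(spam) = 0.35·0.9650 / (0.35·0.9650 + 0.2·0.0350) ≈ 0.9797

0.980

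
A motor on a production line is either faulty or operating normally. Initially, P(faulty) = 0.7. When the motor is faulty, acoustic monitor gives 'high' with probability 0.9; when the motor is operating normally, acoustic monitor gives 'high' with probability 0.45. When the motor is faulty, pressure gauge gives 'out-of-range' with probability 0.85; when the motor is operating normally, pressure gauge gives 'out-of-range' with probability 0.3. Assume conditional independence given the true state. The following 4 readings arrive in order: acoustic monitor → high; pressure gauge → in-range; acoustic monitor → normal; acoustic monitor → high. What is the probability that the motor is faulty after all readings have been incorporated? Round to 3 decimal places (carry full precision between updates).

Apply Bayes' rule sequentially, carrying P(faulty) forward.
After acoustic monitor='high': P(faulty) = 0.9·0.7000 / (0.9·0.7000 + 0.45·0.3000) ≈ 0.8235
After pressure gauge='in-range': P(faulty) = 0.15·0.8235 / (0.15·0.8235 + 0.7·0.1765) ≈ 0.5000
After acoustic monitor='normal': P(faulty) = 0.1·0.5000 / (0.1·0.5000 + 0.55·0.5000) ≈ 0.1538
After acoustic monitor='high': P(faulty) = 0.9·0.1538 / (0.9·0.1538 + 0.45·0.8462) ≈ 0.2667

0.267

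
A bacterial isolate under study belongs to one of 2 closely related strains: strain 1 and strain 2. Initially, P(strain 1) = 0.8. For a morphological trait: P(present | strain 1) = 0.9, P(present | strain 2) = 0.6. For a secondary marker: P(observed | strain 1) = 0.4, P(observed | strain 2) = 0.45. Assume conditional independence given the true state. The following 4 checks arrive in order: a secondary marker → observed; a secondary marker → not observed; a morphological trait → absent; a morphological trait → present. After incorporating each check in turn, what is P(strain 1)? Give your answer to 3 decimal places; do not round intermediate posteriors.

0.593

After a secondary marker='observed': P(strain 1) = 0.4·0.8000 / (0.4·0.8000 + 0.45·0.2000) ≈ 0.7805
After a secondary marker='not observed': P(strain 1) = 0.6·0.7805 / (0.6·0.7805 + 0.55·0.2195) ≈ 0.7950
After a morphological trait='absent': P(strain 1) = 0.1·0.7950 / (0.1·0.7950 + 0.4·0.2050) ≈ 0.4923
After a morphological trait='present': P(strain 1) = 0.9·0.4923 / (0.9·0.4923 + 0.6·0.5077) ≈ 0.5926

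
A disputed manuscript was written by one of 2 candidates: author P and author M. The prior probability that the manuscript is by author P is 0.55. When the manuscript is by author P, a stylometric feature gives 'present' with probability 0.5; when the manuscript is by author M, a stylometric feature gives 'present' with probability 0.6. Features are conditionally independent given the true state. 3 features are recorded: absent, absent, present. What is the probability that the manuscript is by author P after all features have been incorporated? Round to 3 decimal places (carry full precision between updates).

After 'absent': P(author P) = 0.5·0.5500 / (0.5·0.5500 + 0.4·0.4500) ≈ 0.6044
After 'absent': P(author P) = 0.5·0.6044 / (0.5·0.6044 + 0.4·0.3956) ≈ 0.6563
After 'present': P(author P) = 0.5·0.6563 / (0.5·0.6563 + 0.6·0.3437) ≈ 0.6141

0.614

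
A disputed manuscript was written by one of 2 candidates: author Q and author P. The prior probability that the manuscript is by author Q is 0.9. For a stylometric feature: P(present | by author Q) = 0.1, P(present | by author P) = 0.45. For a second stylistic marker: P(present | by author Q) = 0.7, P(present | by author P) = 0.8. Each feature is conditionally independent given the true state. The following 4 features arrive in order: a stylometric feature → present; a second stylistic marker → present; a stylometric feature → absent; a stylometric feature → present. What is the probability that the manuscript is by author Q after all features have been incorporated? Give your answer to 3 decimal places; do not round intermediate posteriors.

0.389

After a stylometric feature='present': P(author Q) = 0.1·0.9000 / (0.1·0.9000 + 0.45·0.1000) ≈ 0.6667
After a second stylistic marker='present': P(author Q) = 0.7·0.6667 / (0.7·0.6667 + 0.8·0.3333) ≈ 0.6364
After a stylometric feature='absent': P(author Q) = 0.9·0.6364 / (0.9·0.6364 + 0.55·0.3636) ≈ 0.7412
After a stylometric feature='present': P(author Q) = 0.1·0.7412 / (0.1·0.7412 + 0.45·0.2588) ≈ 0.3889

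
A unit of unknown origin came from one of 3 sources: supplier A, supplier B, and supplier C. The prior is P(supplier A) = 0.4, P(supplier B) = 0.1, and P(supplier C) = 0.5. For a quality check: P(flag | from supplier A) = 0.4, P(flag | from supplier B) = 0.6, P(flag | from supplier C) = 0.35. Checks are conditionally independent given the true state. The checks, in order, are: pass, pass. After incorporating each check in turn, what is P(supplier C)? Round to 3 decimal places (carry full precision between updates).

After 'pass': normaliser = 0.6·0.4000 + 0.4·0.1000 + 0.65·0.5000; P(supplier A) ≈ 0.3967, P(supplier B) ≈ 0.0661, P(supplier C) ≈ 0.5372
After 'pass': normaliser = 0.6·0.3967 + 0.4·0.0661 + 0.65·0.5372; P(supplier A) ≈ 0.3879, P(supplier B) ≈ 0.0431, P(supplier C) ≈ 0.5690

0.569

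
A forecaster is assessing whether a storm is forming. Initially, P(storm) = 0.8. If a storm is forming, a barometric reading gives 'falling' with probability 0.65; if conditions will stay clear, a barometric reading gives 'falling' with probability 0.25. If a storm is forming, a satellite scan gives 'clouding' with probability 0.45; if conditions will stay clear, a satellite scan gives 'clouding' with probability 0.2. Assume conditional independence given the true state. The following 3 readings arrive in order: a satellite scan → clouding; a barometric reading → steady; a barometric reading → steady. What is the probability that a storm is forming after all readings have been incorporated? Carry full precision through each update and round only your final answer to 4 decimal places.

0.6622

Apply Bayes' rule sequentially, carrying P(storm) forward.
After a satellite scan='clouding': P(storm) = 0.45·0.8000 / (0.45·0.8000 + 0.2·0.2000) ≈ 0.9000
After a barometric reading='steady': P(storm) = 0.35·0.9000 / (0.35·0.9000 + 0.75·0.1000) ≈ 0.8077
After a barometric reading='steady': P(storm) = 0.35·0.8077 / (0.35·0.8077 + 0.75·0.1923) ≈ 0.6622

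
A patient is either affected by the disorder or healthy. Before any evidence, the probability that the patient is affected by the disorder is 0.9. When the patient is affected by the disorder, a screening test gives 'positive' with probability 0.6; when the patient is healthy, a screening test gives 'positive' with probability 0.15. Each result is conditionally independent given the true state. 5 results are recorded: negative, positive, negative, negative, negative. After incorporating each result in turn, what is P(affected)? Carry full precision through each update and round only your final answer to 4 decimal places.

0.6384

Apply Bayes' rule sequentially, carrying P(affected) forward.
After 'negative': P(affected) = 0.4·0.9000 / (0.4·0.9000 + 0.85·0.1000) ≈ 0.8090
After 'positive': P(affected) = 0.6·0.8090 / (0.6·0.8090 + 0.15·0.1910) ≈ 0.9443
After 'negative': P(affected) = 0.4·0.9443 / (0.4·0.9443 + 0.85·0.0557) ≈ 0.8885
After 'negative': P(affected) = 0.4·0.8885 / (0.4·0.8885 + 0.85·0.1115) ≈ 0.7895
After 'negative': P(affected) = 0.4·0.7895 / (0.4·0.7895 + 0.85·0.2105) ≈ 0.6384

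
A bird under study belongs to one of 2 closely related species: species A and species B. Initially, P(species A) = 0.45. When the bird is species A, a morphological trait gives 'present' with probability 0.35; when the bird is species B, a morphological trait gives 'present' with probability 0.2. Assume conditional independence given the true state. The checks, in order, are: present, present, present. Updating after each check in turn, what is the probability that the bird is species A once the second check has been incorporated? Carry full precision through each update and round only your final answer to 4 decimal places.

0.7147

Each posterior becomes the prior for the next update.
After 'present': P(species A) = 0.35·0.4500 / (0.35·0.4500 + 0.2·0.5500) ≈ 0.5888
After 'present': P(species A) = 0.35·0.5888 / (0.35·0.5888 + 0.2·0.4112) ≈ 0.7147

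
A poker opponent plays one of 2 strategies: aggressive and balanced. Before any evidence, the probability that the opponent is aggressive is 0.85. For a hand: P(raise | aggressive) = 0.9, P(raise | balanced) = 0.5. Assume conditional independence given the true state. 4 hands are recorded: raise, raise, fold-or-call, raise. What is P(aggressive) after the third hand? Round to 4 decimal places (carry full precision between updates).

After 'raise': P(aggressive) = 0.9·0.8500 / (0.9·0.8500 + 0.5·0.1500) ≈ 0.9107
After 'raise': P(aggressive) = 0.9·0.9107 / (0.9·0.9107 + 0.5·0.0893) ≈ 0.9483
After 'fold-or-call': P(aggressive) = 0.1·0.9483 / (0.1·0.9483 + 0.5·0.0517) ≈ 0.7860

0.7860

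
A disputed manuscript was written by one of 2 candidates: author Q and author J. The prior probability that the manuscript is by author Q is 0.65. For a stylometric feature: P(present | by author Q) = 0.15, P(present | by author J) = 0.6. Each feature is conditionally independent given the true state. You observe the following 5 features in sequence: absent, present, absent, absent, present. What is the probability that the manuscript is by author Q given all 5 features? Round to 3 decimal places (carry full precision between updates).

0.527

Each posterior becomes the prior for the next update.
After 'absent': P(author Q) = 0.85·0.6500 / (0.85·0.6500 + 0.4·0.3500) ≈ 0.7978
After 'present': P(author Q) = 0.15·0.7978 / (0.15·0.7978 + 0.6·0.2022) ≈ 0.4966
After 'absent': P(author Q) = 0.85·0.4966 / (0.85·0.4966 + 0.4·0.5034) ≈ 0.6771
After 'absent': P(author Q) = 0.85·0.6771 / (0.85·0.6771 + 0.4·0.3229) ≈ 0.8167
After 'present': P(author Q) = 0.15·0.8167 / (0.15·0.8167 + 0.6·0.1833) ≈ 0.5269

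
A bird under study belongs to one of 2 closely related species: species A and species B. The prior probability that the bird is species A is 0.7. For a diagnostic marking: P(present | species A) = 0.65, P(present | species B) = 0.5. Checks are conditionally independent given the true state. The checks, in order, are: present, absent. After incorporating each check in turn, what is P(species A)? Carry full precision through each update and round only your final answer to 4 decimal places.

0.6798

Apply Bayes' rule sequentially, carrying P(species A) forward.
After 'present': P(species A) = 0.65·0.7000 / (0.65·0.7000 + 0.5·0.3000) ≈ 0.7521
After 'absent': P(species A) = 0.35·0.7521 / (0.35·0.7521 + 0.5·0.2479) ≈ 0.6798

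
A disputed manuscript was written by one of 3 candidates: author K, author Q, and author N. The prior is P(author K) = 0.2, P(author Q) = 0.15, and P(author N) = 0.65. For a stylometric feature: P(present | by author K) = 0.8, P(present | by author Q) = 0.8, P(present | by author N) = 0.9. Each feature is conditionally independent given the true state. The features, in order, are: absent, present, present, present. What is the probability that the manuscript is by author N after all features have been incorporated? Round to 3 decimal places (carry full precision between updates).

Apply Bayes' rule sequentially, carrying P(author N) forward.
After 'absent': normaliser = 0.2·0.2000 + 0.2·0.1500 + 0.1·0.6500; P(author K) ≈ 0.2963, P(author Q) ≈ 0.2222, P(author N) ≈ 0.4815
After 'present': normaliser = 0.8·0.2963 + 0.8·0.2222 + 0.9·0.4815; P(author K) ≈ 0.2795, P(author Q) ≈ 0.2096, P(author N) ≈ 0.5109
After 'present': normaliser = 0.8·0.2795 + 0.8·0.2096 + 0.9·0.5109; P(author K) ≈ 0.2627, P(author Q) ≈ 0.1970, P(author N) ≈ 0.5403
After 'present': normaliser = 0.8·0.2627 + 0.8·0.1970 + 0.9·0.5403; P(author K) ≈ 0.2461, P(author Q) ≈ 0.1846, P(author N) ≈ 0.5694

0.569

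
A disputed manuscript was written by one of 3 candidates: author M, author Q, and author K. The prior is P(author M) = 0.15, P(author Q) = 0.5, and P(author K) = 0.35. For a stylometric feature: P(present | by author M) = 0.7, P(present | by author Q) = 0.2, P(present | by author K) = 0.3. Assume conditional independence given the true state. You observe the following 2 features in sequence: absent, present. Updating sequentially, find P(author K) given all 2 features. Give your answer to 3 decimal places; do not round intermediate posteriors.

Apply Bayes' rule sequentially, carrying P(author K) forward.
After 'absent': normaliser = 0.3·0.1500 + 0.8·0.5000 + 0.7·0.3500; P(author M) ≈ 0.0652, P(author Q) ≈ 0.5797, P(author K) ≈ 0.3551
After 'present': normaliser = 0.7·0.0652 + 0.2·0.5797 + 0.3·0.3551; P(author M) ≈ 0.1703, P(author Q) ≈ 0.4324, P(author K) ≈ 0.3973

0.397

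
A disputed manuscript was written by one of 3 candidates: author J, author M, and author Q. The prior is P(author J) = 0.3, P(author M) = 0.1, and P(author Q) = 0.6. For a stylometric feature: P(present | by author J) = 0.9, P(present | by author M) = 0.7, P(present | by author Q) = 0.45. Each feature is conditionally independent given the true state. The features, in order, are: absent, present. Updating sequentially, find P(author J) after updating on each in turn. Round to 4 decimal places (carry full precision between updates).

After 'absent': normaliser = 0.1·0.3000 + 0.3·0.1000 + 0.55·0.6000; P(author J) ≈ 0.0769, P(author M) ≈ 0.0769, P(author Q) ≈ 0.8462
After 'present': normaliser = 0.9·0.0769 + 0.7·0.0769 + 0.45·0.8462; P(author J) ≈ 0.1374, P(author M) ≈ 0.1069, P(author Q) ≈ 0.7557

0.1374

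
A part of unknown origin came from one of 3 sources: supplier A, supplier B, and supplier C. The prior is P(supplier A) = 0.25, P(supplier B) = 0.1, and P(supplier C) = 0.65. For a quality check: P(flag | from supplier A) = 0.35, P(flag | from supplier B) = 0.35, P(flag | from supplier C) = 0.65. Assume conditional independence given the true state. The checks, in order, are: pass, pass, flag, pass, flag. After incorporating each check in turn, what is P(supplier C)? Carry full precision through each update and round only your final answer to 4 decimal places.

After 'pass': normaliser = 0.65·0.2500 + 0.65·0.1000 + 0.35·0.6500; P(supplier A) ≈ 0.3571, P(supplier B) ≈ 0.1429, P(supplier C) ≈ 0.5000
After 'pass': normaliser = 0.65·0.3571 + 0.65·0.1429 + 0.35·0.5000; P(supplier A) ≈ 0.4643, P(supplier B) ≈ 0.1857, P(supplier C) ≈ 0.3500
After 'flag': normaliser = 0.35·0.4643 + 0.35·0.1857 + 0.65·0.3500; P(supplier A) ≈ 0.3571, P(supplier B) ≈ 0.1429, P(supplier C) ≈ 0.5000
After 'pass': normaliser = 0.65·0.3571 + 0.65·0.1429 + 0.35·0.5000; P(supplier A) ≈ 0.4643, P(supplier B) ≈ 0.1857, P(supplier C) ≈ 0.3500
After 'flag': normaliser = 0.35·0.4643 + 0.35·0.1857 + 0.65·0.3500; P(supplier A) ≈ 0.3571, P(supplier B) ≈ 0.1429, P(supplier C) ≈ 0.5000

0.5000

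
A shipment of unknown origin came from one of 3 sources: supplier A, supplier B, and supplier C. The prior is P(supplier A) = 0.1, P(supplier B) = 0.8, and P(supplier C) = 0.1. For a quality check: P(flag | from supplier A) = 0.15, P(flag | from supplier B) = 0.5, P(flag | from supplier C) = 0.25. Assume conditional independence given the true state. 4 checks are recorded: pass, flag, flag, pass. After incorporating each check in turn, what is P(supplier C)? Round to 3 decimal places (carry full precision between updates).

Apply Bayes' rule sequentially, carrying P(supplier C) forward.
After 'pass': normaliser = 0.85·0.1000 + 0.5·0.8000 + 0.75·0.1000; P(supplier A) ≈ 0.1518, P(supplier B) ≈ 0.7143, P(supplier C) ≈ 0.1339
After 'flag': normaliser = 0.15·0.1518 + 0.5·0.7143 + 0.25·0.1339; P(supplier A) ≈ 0.0551, P(supplier B) ≈ 0.8639, P(supplier C) ≈ 0.0810
After 'flag': normaliser = 0.15·0.0551 + 0.5·0.8639 + 0.25·0.0810; P(supplier A) ≈ 0.0179, P(supplier B) ≈ 0.9381, P(supplier C) ≈ 0.0440
After 'pass': normaliser = 0.85·0.0179 + 0.5·0.9381 + 0.75·0.0440; P(supplier A) ≈ 0.0295, P(supplier B) ≈ 0.9068, P(supplier C) ≈ 0.0638

0.064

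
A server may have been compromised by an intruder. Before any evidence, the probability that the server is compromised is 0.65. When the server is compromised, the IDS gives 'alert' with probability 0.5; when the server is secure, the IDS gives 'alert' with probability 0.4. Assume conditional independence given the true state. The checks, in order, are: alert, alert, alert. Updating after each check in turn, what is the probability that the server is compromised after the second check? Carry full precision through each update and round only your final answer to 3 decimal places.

Apply Bayes' rule sequentially, carrying P(compromised) forward.
After 'alert': P(compromised) = 0.5·0.6500 / (0.5·0.6500 + 0.4·0.3500) ≈ 0.6989
After 'alert': P(compromised) = 0.5·0.6989 / (0.5·0.6989 + 0.4·0.3011) ≈ 0.7437

0.744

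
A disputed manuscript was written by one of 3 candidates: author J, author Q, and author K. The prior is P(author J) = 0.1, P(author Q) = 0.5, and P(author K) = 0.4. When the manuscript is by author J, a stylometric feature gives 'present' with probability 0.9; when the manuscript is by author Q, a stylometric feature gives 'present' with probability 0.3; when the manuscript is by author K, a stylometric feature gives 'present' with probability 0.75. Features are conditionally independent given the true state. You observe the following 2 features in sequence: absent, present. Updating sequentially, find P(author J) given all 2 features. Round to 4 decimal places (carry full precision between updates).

0.0476

Each posterior becomes the prior for the next update.
After 'absent': normaliser = 0.1·0.1000 + 0.7·0.5000 + 0.25·0.4000; P(author J) ≈ 0.0217, P(author Q) ≈ 0.7609, P(author K) ≈ 0.2174
After 'present': normaliser = 0.9·0.0217 + 0.3·0.7609 + 0.75·0.2174; P(author J) ≈ 0.0476, P(author Q) ≈ 0.5556, P(author K) ≈ 0.3968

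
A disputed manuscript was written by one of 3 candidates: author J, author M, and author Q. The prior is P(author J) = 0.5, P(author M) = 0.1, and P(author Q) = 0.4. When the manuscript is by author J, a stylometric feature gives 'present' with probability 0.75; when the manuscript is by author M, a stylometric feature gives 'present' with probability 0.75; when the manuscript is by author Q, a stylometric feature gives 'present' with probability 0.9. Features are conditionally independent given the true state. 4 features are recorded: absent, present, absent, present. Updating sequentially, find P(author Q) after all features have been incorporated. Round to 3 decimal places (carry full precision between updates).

0.133

Each posterior becomes the prior for the next update.
After 'absent': normaliser = 0.25·0.5000 + 0.25·0.1000 + 0.1·0.4000; P(author J) ≈ 0.6579, P(author M) ≈ 0.1316, P(author Q) ≈ 0.2105
After 'present': normaliser = 0.75·0.6579 + 0.75·0.1316 + 0.9·0.2105; P(author J) ≈ 0.6313, P(author M) ≈ 0.1263, P(author Q) ≈ 0.2424
After 'absent': normaliser = 0.25·0.6313 + 0.25·0.1263 + 0.1·0.2424; P(author J) ≈ 0.7388, P(author M) ≈ 0.1478, P(author Q) ≈ 0.1135
After 'present': normaliser = 0.75·0.7388 + 0.75·0.1478 + 0.9·0.1135; P(author J) ≈ 0.7224, P(author M) ≈ 0.1445, P(author Q) ≈ 0.1331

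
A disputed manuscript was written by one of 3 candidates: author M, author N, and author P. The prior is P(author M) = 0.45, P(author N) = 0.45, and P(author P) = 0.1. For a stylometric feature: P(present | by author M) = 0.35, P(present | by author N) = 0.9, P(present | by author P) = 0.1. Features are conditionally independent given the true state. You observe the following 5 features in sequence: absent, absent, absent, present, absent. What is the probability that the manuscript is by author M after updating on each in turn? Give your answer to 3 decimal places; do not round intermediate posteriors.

After 'absent': normaliser = 0.65·0.4500 + 0.1·0.4500 + 0.9·0.1000; P(author M) ≈ 0.6842, P(author N) ≈ 0.1053, P(author P) ≈ 0.2105
After 'absent': normaliser = 0.65·0.6842 + 0.1·0.1053 + 0.9·0.2105; P(author M) ≈ 0.6898, P(author N) ≈ 0.0163, P(author P) ≈ 0.2939
After 'absent': normaliser = 0.65·0.6898 + 0.1·0.0163 + 0.9·0.2939; P(author M) ≈ 0.6275, P(author N) ≈ 0.0023, P(author P) ≈ 0.3702
After 'present': normaliser = 0.35·0.6275 + 0.9·0.0023 + 0.1·0.3702; P(author M) ≈ 0.8490, P(author N) ≈ 0.0079, P(author P) ≈ 0.1431
After 'absent': normaliser = 0.65·0.8490 + 0.1·0.0079 + 0.9·0.1431; P(author M) ≈ 0.8098, P(author N) ≈ 0.0012, P(author P) ≈ 0.1890

0.810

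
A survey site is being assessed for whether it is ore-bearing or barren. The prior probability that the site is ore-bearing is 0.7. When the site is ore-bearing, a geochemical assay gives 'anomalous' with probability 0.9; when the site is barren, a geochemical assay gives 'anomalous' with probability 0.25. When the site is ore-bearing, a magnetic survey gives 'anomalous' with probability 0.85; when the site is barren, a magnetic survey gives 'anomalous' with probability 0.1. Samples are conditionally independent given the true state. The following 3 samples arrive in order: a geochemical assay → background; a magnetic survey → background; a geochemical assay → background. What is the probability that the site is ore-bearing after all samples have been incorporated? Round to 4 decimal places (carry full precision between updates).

0.0069

After a geochemical assay='background': P(ore) = 0.1·0.7000 / (0.1·0.7000 + 0.75·0.3000) ≈ 0.2373
After a magnetic survey='background': P(ore) = 0.15·0.2373 / (0.15·0.2373 + 0.9·0.7627) ≈ 0.0493
After a geochemical assay='background': P(ore) = 0.1·0.0493 / (0.1·0.0493 + 0.75·0.9507) ≈ 0.0069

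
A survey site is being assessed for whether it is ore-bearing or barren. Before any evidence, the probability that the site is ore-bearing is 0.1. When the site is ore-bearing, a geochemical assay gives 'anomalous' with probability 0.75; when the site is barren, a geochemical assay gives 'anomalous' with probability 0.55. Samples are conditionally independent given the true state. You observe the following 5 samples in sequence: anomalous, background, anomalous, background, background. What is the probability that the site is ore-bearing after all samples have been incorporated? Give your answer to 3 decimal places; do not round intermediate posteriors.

0.034

Apply Bayes' rule sequentially, carrying P(ore) forward.
After 'anomalous': P(ore) = 0.75·0.1000 / (0.75·0.1000 + 0.55·0.9000) ≈ 0.1316
After 'background': P(ore) = 0.25·0.1316 / (0.25·0.1316 + 0.45·0.8684) ≈ 0.0776
After 'anomalous': P(ore) = 0.75·0.0776 / (0.75·0.0776 + 0.55·0.9224) ≈ 0.1030
After 'background': P(ore) = 0.25·0.1030 / (0.25·0.1030 + 0.45·0.8970) ≈ 0.0599
After 'background': P(ore) = 0.25·0.0599 / (0.25·0.0599 + 0.45·0.9401) ≈ 0.0342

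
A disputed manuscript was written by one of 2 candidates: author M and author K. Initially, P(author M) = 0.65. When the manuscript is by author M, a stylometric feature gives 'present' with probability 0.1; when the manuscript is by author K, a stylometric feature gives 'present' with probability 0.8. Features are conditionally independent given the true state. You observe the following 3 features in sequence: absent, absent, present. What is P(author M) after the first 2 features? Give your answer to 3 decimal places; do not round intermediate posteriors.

0.974

After 'absent': P(author M) = 0.9·0.6500 / (0.9·0.6500 + 0.2·0.3500) ≈ 0.8931
After 'absent': P(author M) = 0.9·0.8931 / (0.9·0.8931 + 0.2·0.1069) ≈ 0.9741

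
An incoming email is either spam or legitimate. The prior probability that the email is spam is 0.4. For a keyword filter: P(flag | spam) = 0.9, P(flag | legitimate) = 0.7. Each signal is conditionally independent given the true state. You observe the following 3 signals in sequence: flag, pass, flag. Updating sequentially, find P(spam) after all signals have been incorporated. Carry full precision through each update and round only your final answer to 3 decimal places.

0.269

After 'flag': P(spam) = 0.9·0.4000 / (0.9·0.4000 + 0.7·0.6000) ≈ 0.4615
After 'pass': P(spam) = 0.1·0.4615 / (0.1·0.4615 + 0.3·0.5385) ≈ 0.2222
After 'flag': P(spam) = 0.9·0.2222 / (0.9·0.2222 + 0.7·0.7778) ≈ 0.2687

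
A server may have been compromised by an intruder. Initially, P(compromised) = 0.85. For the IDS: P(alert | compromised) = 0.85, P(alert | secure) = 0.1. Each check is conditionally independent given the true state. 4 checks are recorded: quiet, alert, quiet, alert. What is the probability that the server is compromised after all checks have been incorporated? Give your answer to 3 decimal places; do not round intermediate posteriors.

After 'quiet': P(compromised) = 0.15·0.8500 / (0.15·0.8500 + 0.9·0.1500) ≈ 0.4857
After 'alert': P(compromised) = 0.85·0.4857 / (0.85·0.4857 + 0.1·0.5143) ≈ 0.8892
After 'quiet': P(compromised) = 0.15·0.8892 / (0.15·0.8892 + 0.9·0.1108) ≈ 0.5723
After 'alert': P(compromised) = 0.85·0.5723 / (0.85·0.5723 + 0.1·0.4277) ≈ 0.9192

0.919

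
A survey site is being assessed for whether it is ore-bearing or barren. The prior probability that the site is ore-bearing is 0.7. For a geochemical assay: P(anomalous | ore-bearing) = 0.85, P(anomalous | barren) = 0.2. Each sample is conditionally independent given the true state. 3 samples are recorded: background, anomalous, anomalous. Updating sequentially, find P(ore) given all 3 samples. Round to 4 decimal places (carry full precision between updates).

Each posterior becomes the prior for the next update.
After 'background': P(ore) = 0.15·0.7000 / (0.15·0.7000 + 0.8·0.3000) ≈ 0.3043
After 'anomalous': P(ore) = 0.85·0.3043 / (0.85·0.3043 + 0.2·0.6957) ≈ 0.6503
After 'anomalous': P(ore) = 0.85·0.6503 / (0.85·0.6503 + 0.2·0.3497) ≈ 0.8877

0.8877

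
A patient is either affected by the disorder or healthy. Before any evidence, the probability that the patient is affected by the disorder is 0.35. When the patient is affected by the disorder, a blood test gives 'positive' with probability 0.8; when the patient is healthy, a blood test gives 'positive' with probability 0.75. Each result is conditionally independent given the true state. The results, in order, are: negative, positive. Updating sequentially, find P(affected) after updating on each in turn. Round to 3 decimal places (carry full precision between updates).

0.315

After 'negative': P(affected) = 0.2·0.3500 / (0.2·0.3500 + 0.25·0.6500) ≈ 0.3011
After 'positive': P(affected) = 0.8·0.3011 / (0.8·0.3011 + 0.75·0.6989) ≈ 0.3148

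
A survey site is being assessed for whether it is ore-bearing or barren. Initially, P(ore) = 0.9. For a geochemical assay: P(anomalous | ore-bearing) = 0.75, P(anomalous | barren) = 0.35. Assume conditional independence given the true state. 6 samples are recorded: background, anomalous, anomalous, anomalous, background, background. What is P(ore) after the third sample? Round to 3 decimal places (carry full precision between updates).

After 'background': P(ore) = 0.25·0.9000 / (0.25·0.9000 + 0.65·0.1000) ≈ 0.7759
After 'anomalous': P(ore) = 0.75·0.7759 / (0.75·0.7759 + 0.35·0.2241) ≈ 0.8812
After 'anomalous': P(ore) = 0.75·0.8812 / (0.75·0.8812 + 0.35·0.1188) ≈ 0.9408

0.941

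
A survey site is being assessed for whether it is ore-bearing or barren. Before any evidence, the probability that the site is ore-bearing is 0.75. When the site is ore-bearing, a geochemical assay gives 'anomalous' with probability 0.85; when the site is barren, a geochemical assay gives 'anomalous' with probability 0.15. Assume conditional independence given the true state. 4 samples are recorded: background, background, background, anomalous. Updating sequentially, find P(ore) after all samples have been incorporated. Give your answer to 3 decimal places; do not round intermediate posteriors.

After 'background': P(ore) = 0.15·0.7500 / (0.15·0.7500 + 0.85·0.2500) ≈ 0.3462
After 'background': P(ore) = 0.15·0.3462 / (0.15·0.3462 + 0.85·0.6538) ≈ 0.0854
After 'background': P(ore) = 0.15·0.0854 / (0.15·0.0854 + 0.85·0.9146) ≈ 0.0162
After 'anomalous': P(ore) = 0.85·0.0162 / (0.85·0.0162 + 0.15·0.9838) ≈ 0.0854

0.085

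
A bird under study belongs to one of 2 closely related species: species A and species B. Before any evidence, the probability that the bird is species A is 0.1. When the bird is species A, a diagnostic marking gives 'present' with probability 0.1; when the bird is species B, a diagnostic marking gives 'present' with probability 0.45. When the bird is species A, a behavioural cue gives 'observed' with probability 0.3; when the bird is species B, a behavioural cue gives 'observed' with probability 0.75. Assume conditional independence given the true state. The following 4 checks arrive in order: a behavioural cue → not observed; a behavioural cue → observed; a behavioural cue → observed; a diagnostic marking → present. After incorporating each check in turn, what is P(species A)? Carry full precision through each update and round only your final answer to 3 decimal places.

Each posterior becomes the prior for the next update.
After a behavioural cue='not observed': P(species A) = 0.7·0.1000 / (0.7·0.1000 + 0.25·0.9000) ≈ 0.2373
After a behavioural cue='observed': P(species A) = 0.3·0.2373 / (0.3·0.2373 + 0.75·0.7627) ≈ 0.1107
After a behavioural cue='observed': P(species A) = 0.3·0.1107 / (0.3·0.1107 + 0.75·0.8893) ≈ 0.0474
After a diagnostic marking='present': P(species A) = 0.1·0.0474 / (0.1·0.0474 + 0.45·0.9526) ≈ 0.0109

0.011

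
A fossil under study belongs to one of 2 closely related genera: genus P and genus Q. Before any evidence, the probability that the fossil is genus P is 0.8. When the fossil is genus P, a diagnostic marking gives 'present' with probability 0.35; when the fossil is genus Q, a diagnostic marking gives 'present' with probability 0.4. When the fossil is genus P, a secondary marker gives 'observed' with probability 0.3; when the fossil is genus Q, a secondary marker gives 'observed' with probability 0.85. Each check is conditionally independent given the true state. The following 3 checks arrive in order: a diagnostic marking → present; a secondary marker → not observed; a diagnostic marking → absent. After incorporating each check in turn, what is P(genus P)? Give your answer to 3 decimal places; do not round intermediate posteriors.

0.947

Each posterior becomes the prior for the next update.
After a diagnostic marking='present': P(genus P) = 0.35·0.8000 / (0.35·0.8000 + 0.4·0.2000) ≈ 0.7778
After a secondary marker='not observed': P(genus P) = 0.7·0.7778 / (0.7·0.7778 + 0.15·0.2222) ≈ 0.9423
After a diagnostic marking='absent': P(genus P) = 0.65·0.9423 / (0.65·0.9423 + 0.6·0.0577) ≈ 0.9465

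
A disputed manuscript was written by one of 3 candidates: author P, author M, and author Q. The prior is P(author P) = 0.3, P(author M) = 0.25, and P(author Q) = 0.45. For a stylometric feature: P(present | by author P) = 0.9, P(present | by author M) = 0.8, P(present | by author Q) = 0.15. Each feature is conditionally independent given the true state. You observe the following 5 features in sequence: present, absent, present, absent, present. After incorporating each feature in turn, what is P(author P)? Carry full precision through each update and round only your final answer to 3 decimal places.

0.260

After 'present': normaliser = 0.9·0.3000 + 0.8·0.2500 + 0.15·0.4500; P(author P) ≈ 0.5023, P(author M) ≈ 0.3721, P(author Q) ≈ 0.1256
After 'absent': normaliser = 0.1·0.5023 + 0.2·0.3721 + 0.85·0.1256; P(author P) ≈ 0.2171, P(author M) ≈ 0.3216, P(author Q) ≈ 0.4613
After 'present': normaliser = 0.9·0.2171 + 0.8·0.3216 + 0.15·0.4613; P(author P) ≈ 0.3744, P(author M) ≈ 0.4930, P(author Q) ≈ 0.1326
After 'absent': normaliser = 0.1·0.3744 + 0.2·0.4930 + 0.85·0.1326; P(author P) ≈ 0.1505, P(author M) ≈ 0.3964, P(author Q) ≈ 0.4531
After 'present': normaliser = 0.9·0.1505 + 0.8·0.3964 + 0.15·0.4531; P(author P) ≈ 0.2602, P(author M) ≈ 0.6092, P(author Q) ≈ 0.1306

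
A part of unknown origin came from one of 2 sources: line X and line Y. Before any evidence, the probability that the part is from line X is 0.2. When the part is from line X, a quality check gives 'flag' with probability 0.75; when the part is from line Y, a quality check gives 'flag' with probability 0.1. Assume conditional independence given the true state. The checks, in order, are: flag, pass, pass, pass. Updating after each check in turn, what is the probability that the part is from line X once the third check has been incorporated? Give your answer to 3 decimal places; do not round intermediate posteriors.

Apply Bayes' rule sequentially, carrying P(line X) forward.
After 'flag': P(line X) = 0.75·0.2000 / (0.75·0.2000 + 0.1·0.8000) ≈ 0.6522
After 'pass': P(line X) = 0.25·0.6522 / (0.25·0.6522 + 0.9·0.3478) ≈ 0.3425
After 'pass': P(line X) = 0.25·0.3425 / (0.25·0.3425 + 0.9·0.6575) ≈ 0.1264

0.126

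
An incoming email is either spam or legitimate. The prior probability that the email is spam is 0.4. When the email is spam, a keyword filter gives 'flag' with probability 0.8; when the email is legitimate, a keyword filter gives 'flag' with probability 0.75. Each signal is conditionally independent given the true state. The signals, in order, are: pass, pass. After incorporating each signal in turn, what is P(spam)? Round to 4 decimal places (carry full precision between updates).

0.2991

Apply Bayes' rule sequentially, carrying P(spam) forward.
After 'pass': P(spam) = 0.2·0.4000 / (0.2·0.4000 + 0.25·0.6000) ≈ 0.3478
After 'pass': P(spam) = 0.2·0.3478 / (0.2·0.3478 + 0.25·0.6522) ≈ 0.2991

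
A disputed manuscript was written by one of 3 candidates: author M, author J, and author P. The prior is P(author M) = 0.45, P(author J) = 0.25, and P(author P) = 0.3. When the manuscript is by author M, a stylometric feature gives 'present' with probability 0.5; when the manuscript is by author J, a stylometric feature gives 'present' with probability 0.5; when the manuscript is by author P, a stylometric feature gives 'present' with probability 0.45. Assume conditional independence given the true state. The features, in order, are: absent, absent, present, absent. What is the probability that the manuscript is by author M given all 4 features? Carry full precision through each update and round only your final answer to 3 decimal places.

Each posterior becomes the prior for the next update.
After 'absent': normaliser = 0.5·0.4500 + 0.5·0.2500 + 0.55·0.3000; P(author M) ≈ 0.4369, P(author J) ≈ 0.2427, P(author P) ≈ 0.3204
After 'absent': normaliser = 0.5·0.4369 + 0.5·0.2427 + 0.55·0.3204; P(author M) ≈ 0.4233, P(author J) ≈ 0.2352, P(author P) ≈ 0.3415
After 'present': normaliser = 0.5·0.4233 + 0.5·0.2352 + 0.45·0.3415; P(author M) ≈ 0.4383, P(author J) ≈ 0.2435, P(author P) ≈ 0.3182
After 'absent': normaliser = 0.5·0.4383 + 0.5·0.2435 + 0.55·0.3182; P(author M) ≈ 0.4248, P(author J) ≈ 0.2360, P(author P) ≈ 0.3392

0.425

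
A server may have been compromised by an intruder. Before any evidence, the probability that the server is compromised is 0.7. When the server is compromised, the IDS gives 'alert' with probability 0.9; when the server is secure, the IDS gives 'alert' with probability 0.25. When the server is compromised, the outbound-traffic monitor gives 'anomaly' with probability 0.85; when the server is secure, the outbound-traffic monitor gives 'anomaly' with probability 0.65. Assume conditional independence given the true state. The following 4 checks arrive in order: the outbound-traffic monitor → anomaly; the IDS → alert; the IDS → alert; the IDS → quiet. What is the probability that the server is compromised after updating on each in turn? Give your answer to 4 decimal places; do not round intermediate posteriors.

0.8406

After the outbound-traffic monitor='anomaly': P(compromised) = 0.85·0.7000 / (0.85·0.7000 + 0.65·0.3000) ≈ 0.7532
After the IDS='alert': P(compromised) = 0.9·0.7532 / (0.9·0.7532 + 0.25·0.2468) ≈ 0.9166
After the IDS='alert': P(compromised) = 0.9·0.9166 / (0.9·0.9166 + 0.25·0.0834) ≈ 0.9753
After the IDS='quiet': P(compromised) = 0.1·0.9753 / (0.1·0.9753 + 0.75·0.0247) ≈ 0.8406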